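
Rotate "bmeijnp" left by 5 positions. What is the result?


Input: "bmeijnp", rotate left by 5
First 5 characters: "bmeij"
Remaining characters: "np"
Concatenate remaining + first: "np" + "bmeij" = "npbmeij"

npbmeij


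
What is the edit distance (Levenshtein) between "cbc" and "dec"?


Computing edit distance: "cbc" -> "dec"
DP table:
           d    e    c
      0    1    2    3
  c   1    1    2    2
  b   2    2    2    3
  c   3    3    3    2
Edit distance = dp[3][3] = 2

2


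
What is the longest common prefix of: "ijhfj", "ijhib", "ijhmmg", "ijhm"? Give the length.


Words: ijhfj, ijhib, ijhmmg, ijhm
  Position 0: all 'i' => match
  Position 1: all 'j' => match
  Position 2: all 'h' => match
  Position 3: ('f', 'i', 'm', 'm') => mismatch, stop
LCP = "ijh" (length 3)

3


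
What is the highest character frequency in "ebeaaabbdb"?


Input: ebeaaabbdb
Character counts:
  'a': 3
  'b': 4
  'd': 1
  'e': 2
Maximum frequency: 4

4


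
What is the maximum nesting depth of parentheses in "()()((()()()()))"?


Input: "()()((()()()()))"
Tracking depth:
  Position 0 '(': depth becomes 1
  Position 1 ')': depth becomes 0
  Position 2 '(': depth becomes 1
  Position 3 ')': depth becomes 0
  Position 4 '(': depth becomes 1
  Position 5 '(': depth becomes 2
  Position 6 '(': depth becomes 3
  Position 7 ')': depth becomes 2
  Position 8 '(': depth becomes 3
  Position 9 ')': depth becomes 2
  Position 10 '(': depth becomes 3
  Position 11 ')': depth becomes 2
  Position 12 '(': depth becomes 3
  Position 13 ')': depth becomes 2
  Position 14 ')': depth becomes 1
  Position 15 ')': depth becomes 0
Maximum depth reached: 3

3


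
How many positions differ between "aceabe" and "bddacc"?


Comparing "aceabe" and "bddacc" position by position:
  Position 0: 'a' vs 'b' => DIFFER
  Position 1: 'c' vs 'd' => DIFFER
  Position 2: 'e' vs 'd' => DIFFER
  Position 3: 'a' vs 'a' => same
  Position 4: 'b' vs 'c' => DIFFER
  Position 5: 'e' vs 'c' => DIFFER
Positions that differ: 5

5


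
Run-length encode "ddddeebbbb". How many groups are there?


Input: ddddeebbbb
Scanning for consecutive runs:
  Group 1: 'd' x 4 (positions 0-3)
  Group 2: 'e' x 2 (positions 4-5)
  Group 3: 'b' x 4 (positions 6-9)
Total groups: 3

3


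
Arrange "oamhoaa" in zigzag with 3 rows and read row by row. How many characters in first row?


Zigzag "oamhoaa" into 3 rows:
Placing characters:
  'o' => row 0
  'a' => row 1
  'm' => row 2
  'h' => row 1
  'o' => row 0
  'a' => row 1
  'a' => row 2
Rows:
  Row 0: "oo"
  Row 1: "aha"
  Row 2: "ma"
First row length: 2

2


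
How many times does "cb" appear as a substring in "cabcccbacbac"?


Searching for "cb" in "cabcccbacbac"
Scanning each position:
  Position 0: "ca" => no
  Position 1: "ab" => no
  Position 2: "bc" => no
  Position 3: "cc" => no
  Position 4: "cc" => no
  Position 5: "cb" => MATCH
  Position 6: "ba" => no
  Position 7: "ac" => no
  Position 8: "cb" => MATCH
  Position 9: "ba" => no
  Position 10: "ac" => no
Total occurrences: 2

2


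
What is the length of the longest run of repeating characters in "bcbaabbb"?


Input: "bcbaabbb"
Scanning for longest run:
  Position 1 ('c'): new char, reset run to 1
  Position 2 ('b'): new char, reset run to 1
  Position 3 ('a'): new char, reset run to 1
  Position 4 ('a'): continues run of 'a', length=2
  Position 5 ('b'): new char, reset run to 1
  Position 6 ('b'): continues run of 'b', length=2
  Position 7 ('b'): continues run of 'b', length=3
Longest run: 'b' with length 3

3


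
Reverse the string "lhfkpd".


Input: lhfkpd
Reading characters right to left:
  Position 5: 'd'
  Position 4: 'p'
  Position 3: 'k'
  Position 2: 'f'
  Position 1: 'h'
  Position 0: 'l'
Reversed: dpkfhl

dpkfhl


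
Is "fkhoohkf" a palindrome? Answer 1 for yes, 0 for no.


Input: fkhoohkf
Reversed: fkhoohkf
  Compare pos 0 ('f') with pos 7 ('f'): match
  Compare pos 1 ('k') with pos 6 ('k'): match
  Compare pos 2 ('h') with pos 5 ('h'): match
  Compare pos 3 ('o') with pos 4 ('o'): match
Result: palindrome

1


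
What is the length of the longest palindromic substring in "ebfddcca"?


Input: "ebfddcca"
Checking substrings for palindromes:
  [3:5] "dd" (len 2) => palindrome
  [5:7] "cc" (len 2) => palindrome
Longest palindromic substring: "dd" with length 2

2


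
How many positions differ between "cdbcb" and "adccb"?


Comparing "cdbcb" and "adccb" position by position:
  Position 0: 'c' vs 'a' => DIFFER
  Position 1: 'd' vs 'd' => same
  Position 2: 'b' vs 'c' => DIFFER
  Position 3: 'c' vs 'c' => same
  Position 4: 'b' vs 'b' => same
Positions that differ: 2

2


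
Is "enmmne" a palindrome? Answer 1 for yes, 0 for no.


Input: enmmne
Reversed: enmmne
  Compare pos 0 ('e') with pos 5 ('e'): match
  Compare pos 1 ('n') with pos 4 ('n'): match
  Compare pos 2 ('m') with pos 3 ('m'): match
Result: palindrome

1


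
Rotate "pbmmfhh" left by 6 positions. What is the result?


Input: "pbmmfhh", rotate left by 6
First 6 characters: "pbmmfh"
Remaining characters: "h"
Concatenate remaining + first: "h" + "pbmmfh" = "hpbmmfh"

hpbmmfh


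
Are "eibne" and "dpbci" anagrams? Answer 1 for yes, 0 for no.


Strings: "eibne", "dpbci"
Sorted first:  beein
Sorted second: bcdip
Differ at position 1: 'e' vs 'c' => not anagrams

0


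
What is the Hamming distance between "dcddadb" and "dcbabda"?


Comparing "dcddadb" and "dcbabda" position by position:
  Position 0: 'd' vs 'd' => same
  Position 1: 'c' vs 'c' => same
  Position 2: 'd' vs 'b' => differ
  Position 3: 'd' vs 'a' => differ
  Position 4: 'a' vs 'b' => differ
  Position 5: 'd' vs 'd' => same
  Position 6: 'b' vs 'a' => differ
Total differences (Hamming distance): 4

4


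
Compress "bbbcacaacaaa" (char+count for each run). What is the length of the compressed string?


Input: bbbcacaacaaa
Runs:
  'b' x 3 => "b3"
  'c' x 1 => "c1"
  'a' x 1 => "a1"
  'c' x 1 => "c1"
  'a' x 2 => "a2"
  'c' x 1 => "c1"
  'a' x 3 => "a3"
Compressed: "b3c1a1c1a2c1a3"
Compressed length: 14

14


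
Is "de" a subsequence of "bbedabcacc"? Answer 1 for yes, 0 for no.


Check if "de" is a subsequence of "bbedabcacc"
Greedy scan:
  Position 0 ('b'): no match needed
  Position 1 ('b'): no match needed
  Position 2 ('e'): no match needed
  Position 3 ('d'): matches sub[0] = 'd'
  Position 4 ('a'): no match needed
  Position 5 ('b'): no match needed
  Position 6 ('c'): no match needed
  Position 7 ('a'): no match needed
  Position 8 ('c'): no match needed
  Position 9 ('c'): no match needed
Only matched 1/2 characters => not a subsequence

0


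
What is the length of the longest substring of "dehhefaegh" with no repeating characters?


Input: "dehhefaegh"
Sliding window (track last position of each char):
  Position 0 ('d'): window [0,0] length 1 -- new best
  Position 1 ('e'): window [0,1] length 2 -- new best
  Position 2 ('h'): window [0,2] length 3 -- new best
  Position 3 ('h'): repeat (last at 2), move window start to 3
  Position 3 ('h'): window [3,3] length 1
  Position 4 ('e'): window [3,4] length 2
  Position 5 ('f'): window [3,5] length 3
  Position 6 ('a'): window [3,6] length 4 -- new best
  Position 7 ('e'): repeat (last at 4), move window start to 5
  Position 7 ('e'): window [5,7] length 3
  Position 8 ('g'): window [5,8] length 4
  Position 9 ('h'): window [5,9] length 5 -- new best
Longest substring with no repeats: "faegh" with length 5

5


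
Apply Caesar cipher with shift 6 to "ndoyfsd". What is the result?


Caesar cipher: shift "ndoyfsd" by 6
  'n' (pos 13) + 6 = pos 19 = 't'
  'd' (pos 3) + 6 = pos 9 = 'j'
  'o' (pos 14) + 6 = pos 20 = 'u'
  'y' (pos 24) + 6 = pos 4 = 'e'
  'f' (pos 5) + 6 = pos 11 = 'l'
  's' (pos 18) + 6 = pos 24 = 'y'
  'd' (pos 3) + 6 = pos 9 = 'j'
Result: tjuelyj

tjuelyj


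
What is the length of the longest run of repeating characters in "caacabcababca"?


Input: "caacabcababca"
Scanning for longest run:
  Position 1 ('a'): new char, reset run to 1
  Position 2 ('a'): continues run of 'a', length=2
  Position 3 ('c'): new char, reset run to 1
  Position 4 ('a'): new char, reset run to 1
  Position 5 ('b'): new char, reset run to 1
  Position 6 ('c'): new char, reset run to 1
  Position 7 ('a'): new char, reset run to 1
  Position 8 ('b'): new char, reset run to 1
  Position 9 ('a'): new char, reset run to 1
  Position 10 ('b'): new char, reset run to 1
  Position 11 ('c'): new char, reset run to 1
  Position 12 ('a'): new char, reset run to 1
Longest run: 'a' with length 2

2


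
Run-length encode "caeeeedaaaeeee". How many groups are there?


Input: caeeeedaaaeeee
Scanning for consecutive runs:
  Group 1: 'c' x 1 (positions 0-0)
  Group 2: 'a' x 1 (positions 1-1)
  Group 3: 'e' x 4 (positions 2-5)
  Group 4: 'd' x 1 (positions 6-6)
  Group 5: 'a' x 3 (positions 7-9)
  Group 6: 'e' x 4 (positions 10-13)
Total groups: 6

6


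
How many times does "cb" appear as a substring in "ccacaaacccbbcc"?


Searching for "cb" in "ccacaaacccbbcc"
Scanning each position:
  Position 0: "cc" => no
  Position 1: "ca" => no
  Position 2: "ac" => no
  Position 3: "ca" => no
  Position 4: "aa" => no
  Position 5: "aa" => no
  Position 6: "ac" => no
  Position 7: "cc" => no
  Position 8: "cc" => no
  Position 9: "cb" => MATCH
  Position 10: "bb" => no
  Position 11: "bc" => no
  Position 12: "cc" => no
Total occurrences: 1

1


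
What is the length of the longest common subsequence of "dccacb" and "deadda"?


LCS of "dccacb" and "deadda"
DP table:
           d    e    a    d    d    a
      0    0    0    0    0    0    0
  d   0    1    1    1    1    1    1
  c   0    1    1    1    1    1    1
  c   0    1    1    1    1    1    1
  a   0    1    1    2    2    2    2
  c   0    1    1    2    2    2    2
  b   0    1    1    2    2    2    2
LCS length = dp[6][6] = 2

2


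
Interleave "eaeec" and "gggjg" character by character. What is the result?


Interleaving "eaeec" and "gggjg":
  Position 0: 'e' from first, 'g' from second => "eg"
  Position 1: 'a' from first, 'g' from second => "ag"
  Position 2: 'e' from first, 'g' from second => "eg"
  Position 3: 'e' from first, 'j' from second => "ej"
  Position 4: 'c' from first, 'g' from second => "cg"
Result: egagegejcg

egagegejcg


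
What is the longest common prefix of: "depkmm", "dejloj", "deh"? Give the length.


Words: depkmm, dejloj, deh
  Position 0: all 'd' => match
  Position 1: all 'e' => match
  Position 2: ('p', 'j', 'h') => mismatch, stop
LCP = "de" (length 2)

2


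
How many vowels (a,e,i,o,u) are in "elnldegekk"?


Input: elnldegekk
Checking each character:
  'e' at position 0: vowel (running total: 1)
  'l' at position 1: consonant
  'n' at position 2: consonant
  'l' at position 3: consonant
  'd' at position 4: consonant
  'e' at position 5: vowel (running total: 2)
  'g' at position 6: consonant
  'e' at position 7: vowel (running total: 3)
  'k' at position 8: consonant
  'k' at position 9: consonant
Total vowels: 3

3


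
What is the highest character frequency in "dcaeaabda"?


Input: dcaeaabda
Character counts:
  'a': 4
  'b': 1
  'c': 1
  'd': 2
  'e': 1
Maximum frequency: 4

4


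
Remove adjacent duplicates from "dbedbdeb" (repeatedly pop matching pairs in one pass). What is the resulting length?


Input: dbedbdeb
Stack-based adjacent duplicate removal:
  Read 'd': push. Stack: d
  Read 'b': push. Stack: db
  Read 'e': push. Stack: dbe
  Read 'd': push. Stack: dbed
  Read 'b': push. Stack: dbedb
  Read 'd': push. Stack: dbedbd
  Read 'e': push. Stack: dbedbde
  Read 'b': push. Stack: dbedbdeb
Final stack: "dbedbdeb" (length 8)

8


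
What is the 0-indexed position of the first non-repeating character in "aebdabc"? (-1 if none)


Input: aebdabc
Character frequencies:
  'a': 2
  'b': 2
  'c': 1
  'd': 1
  'e': 1
Scanning left to right for freq == 1:
  Position 0 ('a'): freq=2, skip
  Position 1 ('e'): unique! => answer = 1

1


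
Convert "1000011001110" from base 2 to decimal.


Input: "1000011001110" in base 2
Positional expansion:
  Digit '1' (value 1) x 2^12 = 4096
  Digit '0' (value 0) x 2^11 = 0
  Digit '0' (value 0) x 2^10 = 0
  Digit '0' (value 0) x 2^9 = 0
  Digit '0' (value 0) x 2^8 = 0
  Digit '1' (value 1) x 2^7 = 128
  Digit '1' (value 1) x 2^6 = 64
  Digit '0' (value 0) x 2^5 = 0
  Digit '0' (value 0) x 2^4 = 0
  Digit '1' (value 1) x 2^3 = 8
  Digit '1' (value 1) x 2^2 = 4
  Digit '1' (value 1) x 2^1 = 2
  Digit '0' (value 0) x 2^0 = 0
Sum = 4302

4302


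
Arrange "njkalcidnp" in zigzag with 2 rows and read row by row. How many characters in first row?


Zigzag "njkalcidnp" into 2 rows:
Placing characters:
  'n' => row 0
  'j' => row 1
  'k' => row 0
  'a' => row 1
  'l' => row 0
  'c' => row 1
  'i' => row 0
  'd' => row 1
  'n' => row 0
  'p' => row 1
Rows:
  Row 0: "nklin"
  Row 1: "jacdp"
First row length: 5

5


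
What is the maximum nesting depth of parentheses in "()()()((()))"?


Input: "()()()((()))"
Tracking depth:
  Position 0 '(': depth becomes 1
  Position 1 ')': depth becomes 0
  Position 2 '(': depth becomes 1
  Position 3 ')': depth becomes 0
  Position 4 '(': depth becomes 1
  Position 5 ')': depth becomes 0
  Position 6 '(': depth becomes 1
  Position 7 '(': depth becomes 2
  Position 8 '(': depth becomes 3
  Position 9 ')': depth becomes 2
  Position 10 ')': depth becomes 1
  Position 11 ')': depth becomes 0
Maximum depth reached: 3

3


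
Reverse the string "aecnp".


Input: aecnp
Reading characters right to left:
  Position 4: 'p'
  Position 3: 'n'
  Position 2: 'c'
  Position 1: 'e'
  Position 0: 'a'
Reversed: pncea

pncea


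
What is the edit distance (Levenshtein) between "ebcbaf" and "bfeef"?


Computing edit distance: "ebcbaf" -> "bfeef"
DP table:
           b    f    e    e    f
      0    1    2    3    4    5
  e   1    1    2    2    3    4
  b   2    1    2    3    3    4
  c   3    2    2    3    4    4
  b   4    3    3    3    4    5
  a   5    4    4    4    4    5
  f   6    5    4    5    5    4
Edit distance = dp[6][5] = 4

4


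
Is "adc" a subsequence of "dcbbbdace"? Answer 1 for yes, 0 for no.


Check if "adc" is a subsequence of "dcbbbdace"
Greedy scan:
  Position 0 ('d'): no match needed
  Position 1 ('c'): no match needed
  Position 2 ('b'): no match needed
  Position 3 ('b'): no match needed
  Position 4 ('b'): no match needed
  Position 5 ('d'): no match needed
  Position 6 ('a'): matches sub[0] = 'a'
  Position 7 ('c'): no match needed
  Position 8 ('e'): no match needed
Only matched 1/3 characters => not a subsequence

0


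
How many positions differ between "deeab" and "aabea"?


Comparing "deeab" and "aabea" position by position:
  Position 0: 'd' vs 'a' => DIFFER
  Position 1: 'e' vs 'a' => DIFFER
  Position 2: 'e' vs 'b' => DIFFER
  Position 3: 'a' vs 'e' => DIFFER
  Position 4: 'b' vs 'a' => DIFFER
Positions that differ: 5

5


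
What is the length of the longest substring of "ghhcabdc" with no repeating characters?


Input: "ghhcabdc"
Sliding window (track last position of each char):
  Position 0 ('g'): window [0,0] length 1 -- new best
  Position 1 ('h'): window [0,1] length 2 -- new best
  Position 2 ('h'): repeat (last at 1), move window start to 2
  Position 2 ('h'): window [2,2] length 1
  Position 3 ('c'): window [2,3] length 2
  Position 4 ('a'): window [2,4] length 3 -- new best
  Position 5 ('b'): window [2,5] length 4 -- new best
  Position 6 ('d'): window [2,6] length 5 -- new best
  Position 7 ('c'): repeat (last at 3), move window start to 4
  Position 7 ('c'): window [4,7] length 4
Longest substring with no repeats: "hcabd" with length 5

5


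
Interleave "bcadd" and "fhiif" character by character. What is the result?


Interleaving "bcadd" and "fhiif":
  Position 0: 'b' from first, 'f' from second => "bf"
  Position 1: 'c' from first, 'h' from second => "ch"
  Position 2: 'a' from first, 'i' from second => "ai"
  Position 3: 'd' from first, 'i' from second => "di"
  Position 4: 'd' from first, 'f' from second => "df"
Result: bfchaididf

bfchaididf


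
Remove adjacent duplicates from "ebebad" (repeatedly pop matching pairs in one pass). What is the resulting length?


Input: ebebad
Stack-based adjacent duplicate removal:
  Read 'e': push. Stack: e
  Read 'b': push. Stack: eb
  Read 'e': push. Stack: ebe
  Read 'b': push. Stack: ebeb
  Read 'a': push. Stack: ebeba
  Read 'd': push. Stack: ebebad
Final stack: "ebebad" (length 6)

6


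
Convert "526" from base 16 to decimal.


Input: "526" in base 16
Positional expansion:
  Digit '5' (value 5) x 16^2 = 1280
  Digit '2' (value 2) x 16^1 = 32
  Digit '6' (value 6) x 16^0 = 6
Sum = 1318

1318


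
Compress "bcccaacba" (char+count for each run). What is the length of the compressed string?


Input: bcccaacba
Runs:
  'b' x 1 => "b1"
  'c' x 3 => "c3"
  'a' x 2 => "a2"
  'c' x 1 => "c1"
  'b' x 1 => "b1"
  'a' x 1 => "a1"
Compressed: "b1c3a2c1b1a1"
Compressed length: 12

12


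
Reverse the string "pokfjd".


Input: pokfjd
Reading characters right to left:
  Position 5: 'd'
  Position 4: 'j'
  Position 3: 'f'
  Position 2: 'k'
  Position 1: 'o'
  Position 0: 'p'
Reversed: djfkop

djfkop


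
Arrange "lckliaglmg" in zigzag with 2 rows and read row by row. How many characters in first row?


Zigzag "lckliaglmg" into 2 rows:
Placing characters:
  'l' => row 0
  'c' => row 1
  'k' => row 0
  'l' => row 1
  'i' => row 0
  'a' => row 1
  'g' => row 0
  'l' => row 1
  'm' => row 0
  'g' => row 1
Rows:
  Row 0: "lkigm"
  Row 1: "clalg"
First row length: 5

5


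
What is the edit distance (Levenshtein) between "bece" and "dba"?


Computing edit distance: "bece" -> "dba"
DP table:
           d    b    a
      0    1    2    3
  b   1    1    1    2
  e   2    2    2    2
  c   3    3    3    3
  e   4    4    4    4
Edit distance = dp[4][3] = 4

4


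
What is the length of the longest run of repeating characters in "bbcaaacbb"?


Input: "bbcaaacbb"
Scanning for longest run:
  Position 1 ('b'): continues run of 'b', length=2
  Position 2 ('c'): new char, reset run to 1
  Position 3 ('a'): new char, reset run to 1
  Position 4 ('a'): continues run of 'a', length=2
  Position 5 ('a'): continues run of 'a', length=3
  Position 6 ('c'): new char, reset run to 1
  Position 7 ('b'): new char, reset run to 1
  Position 8 ('b'): continues run of 'b', length=2
Longest run: 'a' with length 3

3


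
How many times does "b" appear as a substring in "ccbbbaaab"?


Searching for "b" in "ccbbbaaab"
Scanning each position:
  Position 0: "c" => no
  Position 1: "c" => no
  Position 2: "b" => MATCH
  Position 3: "b" => MATCH
  Position 4: "b" => MATCH
  Position 5: "a" => no
  Position 6: "a" => no
  Position 7: "a" => no
  Position 8: "b" => MATCH
Total occurrences: 4

4


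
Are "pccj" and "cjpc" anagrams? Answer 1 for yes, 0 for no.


Strings: "pccj", "cjpc"
Sorted first:  ccjp
Sorted second: ccjp
Sorted forms match => anagrams

1


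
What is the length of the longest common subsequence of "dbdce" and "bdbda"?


LCS of "dbdce" and "bdbda"
DP table:
           b    d    b    d    a
      0    0    0    0    0    0
  d   0    0    1    1    1    1
  b   0    1    1    2    2    2
  d   0    1    2    2    3    3
  c   0    1    2    2    3    3
  e   0    1    2    2    3    3
LCS length = dp[5][5] = 3

3


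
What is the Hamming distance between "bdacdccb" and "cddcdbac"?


Comparing "bdacdccb" and "cddcdbac" position by position:
  Position 0: 'b' vs 'c' => differ
  Position 1: 'd' vs 'd' => same
  Position 2: 'a' vs 'd' => differ
  Position 3: 'c' vs 'c' => same
  Position 4: 'd' vs 'd' => same
  Position 5: 'c' vs 'b' => differ
  Position 6: 'c' vs 'a' => differ
  Position 7: 'b' vs 'c' => differ
Total differences (Hamming distance): 5

5


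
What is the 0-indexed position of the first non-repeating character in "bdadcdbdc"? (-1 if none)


Input: bdadcdbdc
Character frequencies:
  'a': 1
  'b': 2
  'c': 2
  'd': 4
Scanning left to right for freq == 1:
  Position 0 ('b'): freq=2, skip
  Position 1 ('d'): freq=4, skip
  Position 2 ('a'): unique! => answer = 2

2


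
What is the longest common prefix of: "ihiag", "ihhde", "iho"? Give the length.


Words: ihiag, ihhde, iho
  Position 0: all 'i' => match
  Position 1: all 'h' => match
  Position 2: ('i', 'h', 'o') => mismatch, stop
LCP = "ih" (length 2)

2


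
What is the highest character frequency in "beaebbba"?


Input: beaebbba
Character counts:
  'a': 2
  'b': 4
  'e': 2
Maximum frequency: 4

4


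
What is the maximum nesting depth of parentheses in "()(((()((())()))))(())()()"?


Input: "()(((()((())()))))(())()()"
Tracking depth:
  Position 0 '(': depth becomes 1
  Position 1 ')': depth becomes 0
  Position 2 '(': depth becomes 1
  Position 3 '(': depth becomes 2
  Position 4 '(': depth becomes 3
  Position 5 '(': depth becomes 4
  Position 6 ')': depth becomes 3
  Position 7 '(': depth becomes 4
  Position 8 '(': depth becomes 5
  Position 9 '(': depth becomes 6
  Position 10 ')': depth becomes 5
  Position 11 ')': depth becomes 4
  Position 12 '(': depth becomes 5
  Position 13 ')': depth becomes 4
  Position 14 ')': depth becomes 3
  Position 15 ')': depth becomes 2
  Position 16 ')': depth becomes 1
  Position 17 ')': depth becomes 0
  Position 18 '(': depth becomes 1
  Position 19 '(': depth becomes 2
  Position 20 ')': depth becomes 1
  Position 21 ')': depth becomes 0
  Position 22 '(': depth becomes 1
  Position 23 ')': depth becomes 0
  Position 24 '(': depth becomes 1
  Position 25 ')': depth becomes 0
Maximum depth reached: 6

6


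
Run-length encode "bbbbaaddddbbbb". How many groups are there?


Input: bbbbaaddddbbbb
Scanning for consecutive runs:
  Group 1: 'b' x 4 (positions 0-3)
  Group 2: 'a' x 2 (positions 4-5)
  Group 3: 'd' x 4 (positions 6-9)
  Group 4: 'b' x 4 (positions 10-13)
Total groups: 4

4


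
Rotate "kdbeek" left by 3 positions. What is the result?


Input: "kdbeek", rotate left by 3
First 3 characters: "kdb"
Remaining characters: "eek"
Concatenate remaining + first: "eek" + "kdb" = "eekkdb"

eekkdb


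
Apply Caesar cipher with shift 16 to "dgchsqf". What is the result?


Caesar cipher: shift "dgchsqf" by 16
  'd' (pos 3) + 16 = pos 19 = 't'
  'g' (pos 6) + 16 = pos 22 = 'w'
  'c' (pos 2) + 16 = pos 18 = 's'
  'h' (pos 7) + 16 = pos 23 = 'x'
  's' (pos 18) + 16 = pos 8 = 'i'
  'q' (pos 16) + 16 = pos 6 = 'g'
  'f' (pos 5) + 16 = pos 21 = 'v'
Result: twsxigv

twsxigv


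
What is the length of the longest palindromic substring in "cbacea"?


Input: "cbacea"
Checking substrings for palindromes:
  No multi-char palindromic substrings found
Longest palindromic substring: "c" with length 1

1


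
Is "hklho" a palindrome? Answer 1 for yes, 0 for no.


Input: hklho
Reversed: ohlkh
  Compare pos 0 ('h') with pos 4 ('o'): MISMATCH
  Compare pos 1 ('k') with pos 3 ('h'): MISMATCH
Result: not a palindrome

0


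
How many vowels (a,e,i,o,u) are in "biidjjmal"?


Input: biidjjmal
Checking each character:
  'b' at position 0: consonant
  'i' at position 1: vowel (running total: 1)
  'i' at position 2: vowel (running total: 2)
  'd' at position 3: consonant
  'j' at position 4: consonant
  'j' at position 5: consonant
  'm' at position 6: consonant
  'a' at position 7: vowel (running total: 3)
  'l' at position 8: consonant
Total vowels: 3

3


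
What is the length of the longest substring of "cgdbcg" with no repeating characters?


Input: "cgdbcg"
Sliding window (track last position of each char):
  Position 0 ('c'): window [0,0] length 1 -- new best
  Position 1 ('g'): window [0,1] length 2 -- new best
  Position 2 ('d'): window [0,2] length 3 -- new best
  Position 3 ('b'): window [0,3] length 4 -- new best
  Position 4 ('c'): repeat (last at 0), move window start to 1
  Position 4 ('c'): window [1,4] length 4
  Position 5 ('g'): repeat (last at 1), move window start to 2
  Position 5 ('g'): window [2,5] length 4
Longest substring with no repeats: "cgdb" with length 4

4


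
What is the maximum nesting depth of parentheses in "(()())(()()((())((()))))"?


Input: "(()())(()()((())((()))))"
Tracking depth:
  Position 0 '(': depth becomes 1
  Position 1 '(': depth becomes 2
  Position 2 ')': depth becomes 1
  Position 3 '(': depth becomes 2
  Position 4 ')': depth becomes 1
  Position 5 ')': depth becomes 0
  Position 6 '(': depth becomes 1
  Position 7 '(': depth becomes 2
  Position 8 ')': depth becomes 1
  Position 9 '(': depth becomes 2
  Position 10 ')': depth becomes 1
  Position 11 '(': depth becomes 2
  Position 12 '(': depth becomes 3
  Position 13 '(': depth becomes 4
  Position 14 ')': depth becomes 3
  Position 15 ')': depth becomes 2
  Position 16 '(': depth becomes 3
  Position 17 '(': depth becomes 4
  Position 18 '(': depth becomes 5
  Position 19 ')': depth becomes 4
  Position 20 ')': depth becomes 3
  Position 21 ')': depth becomes 2
  Position 22 ')': depth becomes 1
  Position 23 ')': depth becomes 0
Maximum depth reached: 5

5


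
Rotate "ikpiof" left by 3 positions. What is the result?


Input: "ikpiof", rotate left by 3
First 3 characters: "ikp"
Remaining characters: "iof"
Concatenate remaining + first: "iof" + "ikp" = "iofikp"

iofikp


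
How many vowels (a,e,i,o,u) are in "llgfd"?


Input: llgfd
Checking each character:
  'l' at position 0: consonant
  'l' at position 1: consonant
  'g' at position 2: consonant
  'f' at position 3: consonant
  'd' at position 4: consonant
Total vowels: 0

0


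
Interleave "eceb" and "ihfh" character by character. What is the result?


Interleaving "eceb" and "ihfh":
  Position 0: 'e' from first, 'i' from second => "ei"
  Position 1: 'c' from first, 'h' from second => "ch"
  Position 2: 'e' from first, 'f' from second => "ef"
  Position 3: 'b' from first, 'h' from second => "bh"
Result: eichefbh

eichefbh


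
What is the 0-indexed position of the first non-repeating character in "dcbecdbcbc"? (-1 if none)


Input: dcbecdbcbc
Character frequencies:
  'b': 3
  'c': 4
  'd': 2
  'e': 1
Scanning left to right for freq == 1:
  Position 0 ('d'): freq=2, skip
  Position 1 ('c'): freq=4, skip
  Position 2 ('b'): freq=3, skip
  Position 3 ('e'): unique! => answer = 3

3


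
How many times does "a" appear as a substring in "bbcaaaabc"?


Searching for "a" in "bbcaaaabc"
Scanning each position:
  Position 0: "b" => no
  Position 1: "b" => no
  Position 2: "c" => no
  Position 3: "a" => MATCH
  Position 4: "a" => MATCH
  Position 5: "a" => MATCH
  Position 6: "a" => MATCH
  Position 7: "b" => no
  Position 8: "c" => no
Total occurrences: 4

4


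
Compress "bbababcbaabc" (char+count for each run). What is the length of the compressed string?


Input: bbababcbaabc
Runs:
  'b' x 2 => "b2"
  'a' x 1 => "a1"
  'b' x 1 => "b1"
  'a' x 1 => "a1"
  'b' x 1 => "b1"
  'c' x 1 => "c1"
  'b' x 1 => "b1"
  'a' x 2 => "a2"
  'b' x 1 => "b1"
  'c' x 1 => "c1"
Compressed: "b2a1b1a1b1c1b1a2b1c1"
Compressed length: 20

20


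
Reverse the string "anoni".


Input: anoni
Reading characters right to left:
  Position 4: 'i'
  Position 3: 'n'
  Position 2: 'o'
  Position 1: 'n'
  Position 0: 'a'
Reversed: inona

inona


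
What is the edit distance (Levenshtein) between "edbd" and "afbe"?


Computing edit distance: "edbd" -> "afbe"
DP table:
           a    f    b    e
      0    1    2    3    4
  e   1    1    2    3    3
  d   2    2    2    3    4
  b   3    3    3    2    3
  d   4    4    4    3    3
Edit distance = dp[4][4] = 3

3


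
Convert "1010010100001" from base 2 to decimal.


Input: "1010010100001" in base 2
Positional expansion:
  Digit '1' (value 1) x 2^12 = 4096
  Digit '0' (value 0) x 2^11 = 0
  Digit '1' (value 1) x 2^10 = 1024
  Digit '0' (value 0) x 2^9 = 0
  Digit '0' (value 0) x 2^8 = 0
  Digit '1' (value 1) x 2^7 = 128
  Digit '0' (value 0) x 2^6 = 0
  Digit '1' (value 1) x 2^5 = 32
  Digit '0' (value 0) x 2^4 = 0
  Digit '0' (value 0) x 2^3 = 0
  Digit '0' (value 0) x 2^2 = 0
  Digit '0' (value 0) x 2^1 = 0
  Digit '1' (value 1) x 2^0 = 1
Sum = 5281

5281


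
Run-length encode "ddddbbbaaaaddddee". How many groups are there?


Input: ddddbbbaaaaddddee
Scanning for consecutive runs:
  Group 1: 'd' x 4 (positions 0-3)
  Group 2: 'b' x 3 (positions 4-6)
  Group 3: 'a' x 4 (positions 7-10)
  Group 4: 'd' x 4 (positions 11-14)
  Group 5: 'e' x 2 (positions 15-16)
Total groups: 5

5


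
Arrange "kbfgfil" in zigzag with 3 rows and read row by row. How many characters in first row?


Zigzag "kbfgfil" into 3 rows:
Placing characters:
  'k' => row 0
  'b' => row 1
  'f' => row 2
  'g' => row 1
  'f' => row 0
  'i' => row 1
  'l' => row 2
Rows:
  Row 0: "kf"
  Row 1: "bgi"
  Row 2: "fl"
First row length: 2

2


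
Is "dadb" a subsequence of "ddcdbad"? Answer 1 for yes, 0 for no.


Check if "dadb" is a subsequence of "ddcdbad"
Greedy scan:
  Position 0 ('d'): matches sub[0] = 'd'
  Position 1 ('d'): no match needed
  Position 2 ('c'): no match needed
  Position 3 ('d'): no match needed
  Position 4 ('b'): no match needed
  Position 5 ('a'): matches sub[1] = 'a'
  Position 6 ('d'): matches sub[2] = 'd'
Only matched 3/4 characters => not a subsequence

0


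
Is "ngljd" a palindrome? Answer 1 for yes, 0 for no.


Input: ngljd
Reversed: djlgn
  Compare pos 0 ('n') with pos 4 ('d'): MISMATCH
  Compare pos 1 ('g') with pos 3 ('j'): MISMATCH
Result: not a palindrome

0


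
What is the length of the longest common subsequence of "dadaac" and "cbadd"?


LCS of "dadaac" and "cbadd"
DP table:
           c    b    a    d    d
      0    0    0    0    0    0
  d   0    0    0    0    1    1
  a   0    0    0    1    1    1
  d   0    0    0    1    2    2
  a   0    0    0    1    2    2
  a   0    0    0    1    2    2
  c   0    1    1    1    2    2
LCS length = dp[6][5] = 2

2


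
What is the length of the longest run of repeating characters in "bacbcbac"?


Input: "bacbcbac"
Scanning for longest run:
  Position 1 ('a'): new char, reset run to 1
  Position 2 ('c'): new char, reset run to 1
  Position 3 ('b'): new char, reset run to 1
  Position 4 ('c'): new char, reset run to 1
  Position 5 ('b'): new char, reset run to 1
  Position 6 ('a'): new char, reset run to 1
  Position 7 ('c'): new char, reset run to 1
Longest run: 'b' with length 1

1


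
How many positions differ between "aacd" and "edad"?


Comparing "aacd" and "edad" position by position:
  Position 0: 'a' vs 'e' => DIFFER
  Position 1: 'a' vs 'd' => DIFFER
  Position 2: 'c' vs 'a' => DIFFER
  Position 3: 'd' vs 'd' => same
Positions that differ: 3

3


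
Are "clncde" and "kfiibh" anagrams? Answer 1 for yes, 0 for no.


Strings: "clncde", "kfiibh"
Sorted first:  ccdeln
Sorted second: bfhiik
Differ at position 0: 'c' vs 'b' => not anagrams

0


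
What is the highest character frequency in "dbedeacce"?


Input: dbedeacce
Character counts:
  'a': 1
  'b': 1
  'c': 2
  'd': 2
  'e': 3
Maximum frequency: 3

3


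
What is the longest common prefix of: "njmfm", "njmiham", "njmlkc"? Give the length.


Words: njmfm, njmiham, njmlkc
  Position 0: all 'n' => match
  Position 1: all 'j' => match
  Position 2: all 'm' => match
  Position 3: ('f', 'i', 'l') => mismatch, stop
LCP = "njm" (length 3)

3


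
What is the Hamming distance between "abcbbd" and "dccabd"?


Comparing "abcbbd" and "dccabd" position by position:
  Position 0: 'a' vs 'd' => differ
  Position 1: 'b' vs 'c' => differ
  Position 2: 'c' vs 'c' => same
  Position 3: 'b' vs 'a' => differ
  Position 4: 'b' vs 'b' => same
  Position 5: 'd' vs 'd' => same
Total differences (Hamming distance): 3

3


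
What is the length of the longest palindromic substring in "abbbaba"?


Input: "abbbaba"
Checking substrings for palindromes:
  [0:5] "abbba" (len 5) => palindrome
  [1:4] "bbb" (len 3) => palindrome
  [3:6] "bab" (len 3) => palindrome
  [4:7] "aba" (len 3) => palindrome
  [1:3] "bb" (len 2) => palindrome
  [2:4] "bb" (len 2) => palindrome
Longest palindromic substring: "abbba" with length 5

5


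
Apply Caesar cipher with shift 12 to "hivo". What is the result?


Caesar cipher: shift "hivo" by 12
  'h' (pos 7) + 12 = pos 19 = 't'
  'i' (pos 8) + 12 = pos 20 = 'u'
  'v' (pos 21) + 12 = pos 7 = 'h'
  'o' (pos 14) + 12 = pos 0 = 'a'
Result: tuha

tuha


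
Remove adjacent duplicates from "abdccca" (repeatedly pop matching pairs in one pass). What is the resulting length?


Input: abdccca
Stack-based adjacent duplicate removal:
  Read 'a': push. Stack: a
  Read 'b': push. Stack: ab
  Read 'd': push. Stack: abd
  Read 'c': push. Stack: abdc
  Read 'c': matches stack top 'c' => pop. Stack: abd
  Read 'c': push. Stack: abdc
  Read 'a': push. Stack: abdca
Final stack: "abdca" (length 5)

5


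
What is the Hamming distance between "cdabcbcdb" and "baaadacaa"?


Comparing "cdabcbcdb" and "baaadacaa" position by position:
  Position 0: 'c' vs 'b' => differ
  Position 1: 'd' vs 'a' => differ
  Position 2: 'a' vs 'a' => same
  Position 3: 'b' vs 'a' => differ
  Position 4: 'c' vs 'd' => differ
  Position 5: 'b' vs 'a' => differ
  Position 6: 'c' vs 'c' => same
  Position 7: 'd' vs 'a' => differ
  Position 8: 'b' vs 'a' => differ
Total differences (Hamming distance): 7

7


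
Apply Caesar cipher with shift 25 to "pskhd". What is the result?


Caesar cipher: shift "pskhd" by 25
  'p' (pos 15) + 25 = pos 14 = 'o'
  's' (pos 18) + 25 = pos 17 = 'r'
  'k' (pos 10) + 25 = pos 9 = 'j'
  'h' (pos 7) + 25 = pos 6 = 'g'
  'd' (pos 3) + 25 = pos 2 = 'c'
Result: orjgc

orjgc


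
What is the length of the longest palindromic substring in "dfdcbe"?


Input: "dfdcbe"
Checking substrings for palindromes:
  [0:3] "dfd" (len 3) => palindrome
Longest palindromic substring: "dfd" with length 3

3


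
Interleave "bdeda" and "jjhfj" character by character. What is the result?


Interleaving "bdeda" and "jjhfj":
  Position 0: 'b' from first, 'j' from second => "bj"
  Position 1: 'd' from first, 'j' from second => "dj"
  Position 2: 'e' from first, 'h' from second => "eh"
  Position 3: 'd' from first, 'f' from second => "df"
  Position 4: 'a' from first, 'j' from second => "aj"
Result: bjdjehdfaj

bjdjehdfaj


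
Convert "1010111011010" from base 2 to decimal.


Input: "1010111011010" in base 2
Positional expansion:
  Digit '1' (value 1) x 2^12 = 4096
  Digit '0' (value 0) x 2^11 = 0
  Digit '1' (value 1) x 2^10 = 1024
  Digit '0' (value 0) x 2^9 = 0
  Digit '1' (value 1) x 2^8 = 256
  Digit '1' (value 1) x 2^7 = 128
  Digit '1' (value 1) x 2^6 = 64
  Digit '0' (value 0) x 2^5 = 0
  Digit '1' (value 1) x 2^4 = 16
  Digit '1' (value 1) x 2^3 = 8
  Digit '0' (value 0) x 2^2 = 0
  Digit '1' (value 1) x 2^1 = 2
  Digit '0' (value 0) x 2^0 = 0
Sum = 5594

5594


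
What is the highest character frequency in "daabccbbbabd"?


Input: daabccbbbabd
Character counts:
  'a': 3
  'b': 5
  'c': 2
  'd': 2
Maximum frequency: 5

5


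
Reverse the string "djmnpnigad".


Input: djmnpnigad
Reading characters right to left:
  Position 9: 'd'
  Position 8: 'a'
  Position 7: 'g'
  Position 6: 'i'
  Position 5: 'n'
  Position 4: 'p'
  Position 3: 'n'
  Position 2: 'm'
  Position 1: 'j'
  Position 0: 'd'
Reversed: daginpnmjd

daginpnmjd


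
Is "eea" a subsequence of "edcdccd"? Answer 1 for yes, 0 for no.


Check if "eea" is a subsequence of "edcdccd"
Greedy scan:
  Position 0 ('e'): matches sub[0] = 'e'
  Position 1 ('d'): no match needed
  Position 2 ('c'): no match needed
  Position 3 ('d'): no match needed
  Position 4 ('c'): no match needed
  Position 5 ('c'): no match needed
  Position 6 ('d'): no match needed
Only matched 1/3 characters => not a subsequence

0


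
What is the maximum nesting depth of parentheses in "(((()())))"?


Input: "(((()())))"
Tracking depth:
  Position 0 '(': depth becomes 1
  Position 1 '(': depth becomes 2
  Position 2 '(': depth becomes 3
  Position 3 '(': depth becomes 4
  Position 4 ')': depth becomes 3
  Position 5 '(': depth becomes 4
  Position 6 ')': depth becomes 3
  Position 7 ')': depth becomes 2
  Position 8 ')': depth becomes 1
  Position 9 ')': depth becomes 0
Maximum depth reached: 4

4


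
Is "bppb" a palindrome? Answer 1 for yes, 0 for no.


Input: bppb
Reversed: bppb
  Compare pos 0 ('b') with pos 3 ('b'): match
  Compare pos 1 ('p') with pos 2 ('p'): match
Result: palindrome

1


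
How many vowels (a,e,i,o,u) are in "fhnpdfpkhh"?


Input: fhnpdfpkhh
Checking each character:
  'f' at position 0: consonant
  'h' at position 1: consonant
  'n' at position 2: consonant
  'p' at position 3: consonant
  'd' at position 4: consonant
  'f' at position 5: consonant
  'p' at position 6: consonant
  'k' at position 7: consonant
  'h' at position 8: consonant
  'h' at position 9: consonant
Total vowels: 0

0


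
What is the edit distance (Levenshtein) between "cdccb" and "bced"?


Computing edit distance: "cdccb" -> "bced"
DP table:
           b    c    e    d
      0    1    2    3    4
  c   1    1    1    2    3
  d   2    2    2    2    2
  c   3    3    2    3    3
  c   4    4    3    3    4
  b   5    4    4    4    4
Edit distance = dp[5][4] = 4

4


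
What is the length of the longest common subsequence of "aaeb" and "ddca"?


LCS of "aaeb" and "ddca"
DP table:
           d    d    c    a
      0    0    0    0    0
  a   0    0    0    0    1
  a   0    0    0    0    1
  e   0    0    0    0    1
  b   0    0    0    0    1
LCS length = dp[4][4] = 1

1


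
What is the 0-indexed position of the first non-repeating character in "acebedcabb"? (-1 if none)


Input: acebedcabb
Character frequencies:
  'a': 2
  'b': 3
  'c': 2
  'd': 1
  'e': 2
Scanning left to right for freq == 1:
  Position 0 ('a'): freq=2, skip
  Position 1 ('c'): freq=2, skip
  Position 2 ('e'): freq=2, skip
  Position 3 ('b'): freq=3, skip
  Position 4 ('e'): freq=2, skip
  Position 5 ('d'): unique! => answer = 5

5


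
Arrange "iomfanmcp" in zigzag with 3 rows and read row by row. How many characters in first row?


Zigzag "iomfanmcp" into 3 rows:
Placing characters:
  'i' => row 0
  'o' => row 1
  'm' => row 2
  'f' => row 1
  'a' => row 0
  'n' => row 1
  'm' => row 2
  'c' => row 1
  'p' => row 0
Rows:
  Row 0: "iap"
  Row 1: "ofnc"
  Row 2: "mm"
First row length: 3

3


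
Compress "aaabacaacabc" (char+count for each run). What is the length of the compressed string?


Input: aaabacaacabc
Runs:
  'a' x 3 => "a3"
  'b' x 1 => "b1"
  'a' x 1 => "a1"
  'c' x 1 => "c1"
  'a' x 2 => "a2"
  'c' x 1 => "c1"
  'a' x 1 => "a1"
  'b' x 1 => "b1"
  'c' x 1 => "c1"
Compressed: "a3b1a1c1a2c1a1b1c1"
Compressed length: 18

18


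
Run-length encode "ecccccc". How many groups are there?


Input: ecccccc
Scanning for consecutive runs:
  Group 1: 'e' x 1 (positions 0-0)
  Group 2: 'c' x 6 (positions 1-6)
Total groups: 2

2


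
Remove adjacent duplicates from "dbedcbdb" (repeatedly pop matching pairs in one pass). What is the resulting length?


Input: dbedcbdb
Stack-based adjacent duplicate removal:
  Read 'd': push. Stack: d
  Read 'b': push. Stack: db
  Read 'e': push. Stack: dbe
  Read 'd': push. Stack: dbed
  Read 'c': push. Stack: dbedc
  Read 'b': push. Stack: dbedcb
  Read 'd': push. Stack: dbedcbd
  Read 'b': push. Stack: dbedcbdb
Final stack: "dbedcbdb" (length 8)

8


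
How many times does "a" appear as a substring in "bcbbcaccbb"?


Searching for "a" in "bcbbcaccbb"
Scanning each position:
  Position 0: "b" => no
  Position 1: "c" => no
  Position 2: "b" => no
  Position 3: "b" => no
  Position 4: "c" => no
  Position 5: "a" => MATCH
  Position 6: "c" => no
  Position 7: "c" => no
  Position 8: "b" => no
  Position 9: "b" => no
Total occurrences: 1

1


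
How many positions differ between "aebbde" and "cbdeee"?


Comparing "aebbde" and "cbdeee" position by position:
  Position 0: 'a' vs 'c' => DIFFER
  Position 1: 'e' vs 'b' => DIFFER
  Position 2: 'b' vs 'd' => DIFFER
  Position 3: 'b' vs 'e' => DIFFER
  Position 4: 'd' vs 'e' => DIFFER
  Position 5: 'e' vs 'e' => same
Positions that differ: 5

5
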